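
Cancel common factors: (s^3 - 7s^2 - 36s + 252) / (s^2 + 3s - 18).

By polynomial division,
  s^3 - 7s^2 - 36s + 252 = (s - 10)(s^2 + 3s - 18) + (12s + 72)
  s^2 + 3s - 18 = ((1/12)s - 1/4)(12s + 72) + (0)
Last nonzero remainder: 12s + 72. Dividing through by 12 gives the monic gcd s + 6.
Cancel s + 6 from numerator and denominator to get the reduced form.

(s^2 - 13s + 42)/(s - 3)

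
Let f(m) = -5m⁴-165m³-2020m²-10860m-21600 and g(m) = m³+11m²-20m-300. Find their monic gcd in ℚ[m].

m²+16m+60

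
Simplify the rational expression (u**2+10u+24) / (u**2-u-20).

(u+6)/(u-5)

Euclidean algorithm in ℚ[u]:
  u**2+10u+24 = (u**2-u-20) + (11u+44)
  u**2-u-20 = ((1/11)u-5/11)(11u+44) + (0)
Last nonzero remainder: 11u+44. Dividing through by 11 gives the monic gcd u+4.
Cancel u+4 from numerator and denominator to get the reduced form.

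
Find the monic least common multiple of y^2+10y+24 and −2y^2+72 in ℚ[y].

Apply the Euclidean algorithm:
  y^2+10y+24 = (−1/2)(−2y^2+72) + (10y+60)
  −2y^2+72 = (−(1/5)y+6/5)(10y+60) + (0)
Last nonzero remainder: 10y+60. Dividing through by 10 gives the monic gcd y+6.
Then lcm(f, g) = f·g / gcd(f, g); expanding and making the result monic gives the answer.

y^3+4y^2−36y−144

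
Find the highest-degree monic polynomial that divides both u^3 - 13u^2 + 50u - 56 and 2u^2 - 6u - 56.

u - 7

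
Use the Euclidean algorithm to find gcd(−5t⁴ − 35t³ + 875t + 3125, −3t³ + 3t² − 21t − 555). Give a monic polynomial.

t + 5

Repeated division with remainder:
  −5t⁴ − 35t³ + 875t + 3125 = ((5/3)t + 40/3)(−3t³ + 3t² − 21t − 555) + (−5t² + 2080t + 10525)
  −3t³ + 3t² − 21t − 555 = ((3/5)t + 249)(−5t² + 2080t + 10525) + (−524256t − 2621280)
  −5t² + 2080t + 10525 = ((5/524256)t − 2105/524256)(−524256t − 2621280) + (0)
Last nonzero remainder: −524256t − 2621280. Dividing through by −524256 gives the monic gcd t + 5.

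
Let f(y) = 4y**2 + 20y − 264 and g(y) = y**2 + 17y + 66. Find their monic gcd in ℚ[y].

y + 11

By polynomial division,
  4y**2 + 20y − 264 = (4)(y**2 + 17y + 66) + (−48y − 528)
  y**2 + 17y + 66 = (−(1/48)y − 1/8)(−48y − 528) + (0)
Last nonzero remainder: −48y − 528. Dividing through by −48 gives the monic gcd y + 11.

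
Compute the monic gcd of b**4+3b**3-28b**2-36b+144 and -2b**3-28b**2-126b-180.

b**2+9b+18

Euclidean algorithm in ℚ[b]:
  b**4+3b**3-28b**2-36b+144 = (-(1/2)b+11/2)(-2b**3-28b**2-126b-180) + (63b**2+567b+1134)
  -2b**3-28b**2-126b-180 = (-(2/63)b-10/63)(63b**2+567b+1134) + (0)
Last nonzero remainder: 63b**2+567b+1134. Dividing through by 63 gives the monic gcd b**2+9b+18.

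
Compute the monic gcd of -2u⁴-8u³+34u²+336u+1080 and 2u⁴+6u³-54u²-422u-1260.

Euclidean algorithm in ℚ[u]:
  -2u⁴-8u³+34u²+336u+1080 = (-1)(2u⁴+6u³-54u²-422u-1260) + (-2u³-20u²-86u-180)
  2u⁴+6u³-54u²-422u-1260 = (-u+7)(-2u³-20u²-86u-180) + (0)
Last nonzero remainder: -2u³-20u²-86u-180. Dividing through by -2 gives the monic gcd u³+10u²+43u+90.

u³+10u²+43u+90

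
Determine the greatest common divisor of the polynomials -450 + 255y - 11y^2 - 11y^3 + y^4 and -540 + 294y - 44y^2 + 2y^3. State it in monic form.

Repeated division with remainder:
  y^4 - 11y^3 - 11y^2 + 255y - 450 = ((1/2)y + 11/2)(2y^3 - 44y^2 + 294y - 540) + (84y^2 - 1092y + 2520)
  2y^3 - 44y^2 + 294y - 540 = ((1/42)y - 3/14)(84y^2 - 1092y + 2520) + (0)
Last nonzero remainder: 84y^2 - 1092y + 2520. Dividing through by 84 gives the monic gcd y^2 - 13y + 30.

30 - 13y + y^2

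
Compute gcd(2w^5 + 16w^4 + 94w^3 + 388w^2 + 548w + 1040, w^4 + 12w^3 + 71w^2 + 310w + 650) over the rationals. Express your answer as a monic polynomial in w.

w^3 + 7w^2 + 36w + 130

Repeated division with remainder:
  2w^5 + 16w^4 + 94w^3 + 388w^2 + 548w + 1040 = (2w - 8)(w^4 + 12w^3 + 71w^2 + 310w + 650) + (48w^3 + 336w^2 + 1728w + 6240)
  w^4 + 12w^3 + 71w^2 + 310w + 650 = ((1/48)w + 5/48)(48w^3 + 336w^2 + 1728w + 6240) + (0)
Last nonzero remainder: 48w^3 + 336w^2 + 1728w + 6240. Dividing through by 48 gives the monic gcd w^3 + 7w^2 + 36w + 130.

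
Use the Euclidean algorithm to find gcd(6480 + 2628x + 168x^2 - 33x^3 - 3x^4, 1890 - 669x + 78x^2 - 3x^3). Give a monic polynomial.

Repeated division with remainder:
  -3x^4 - 33x^3 + 168x^2 + 2628x + 6480 = (x + 37)(-3x^3 + 78x^2 - 669x + 1890) + (-2049x^2 + 25491x - 63450)
  -3x^3 + 78x^2 - 669x + 1890 = ((1/683)x - 9261/466489)(-2049x^2 + 25491x - 63450) + (-(32672640/466489)x + 294053760/466489)
  -2049x^2 + 25491x - 63450 = ((318611987/10890880)x - 109624915/1089088)(-(32672640/466489)x + 294053760/466489) + (0)
Last nonzero remainder: -(32672640/466489)x + 294053760/466489. Dividing through by -32672640/466489 gives the monic gcd x - 9.

-9 + x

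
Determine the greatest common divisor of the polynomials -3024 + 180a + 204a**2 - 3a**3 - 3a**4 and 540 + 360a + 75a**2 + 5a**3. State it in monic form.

36 + 12a + a**2

Repeated division with remainder:
  -3a**4 - 3a**3 + 204a**2 + 180a - 3024 = (-(3/5)a + 42/5)(5a**3 + 75a**2 + 360a + 540) + (-210a**2 - 2520a - 7560)
  5a**3 + 75a**2 + 360a + 540 = (-(1/42)a - 1/14)(-210a**2 - 2520a - 7560) + (0)
Last nonzero remainder: -210a**2 - 2520a - 7560. Dividing through by -210 gives the monic gcd a**2 + 12a + 36.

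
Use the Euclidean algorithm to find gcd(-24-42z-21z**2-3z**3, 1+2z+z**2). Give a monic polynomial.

By polynomial division,
  -3z**3-21z**2-42z-24 = (-3z-15)(z**2+2z+1) + (-9z-9)
  z**2+2z+1 = (-(1/9)z-1/9)(-9z-9) + (0)
Last nonzero remainder: -9z-9. Dividing through by -9 gives the monic gcd z+1.

1+z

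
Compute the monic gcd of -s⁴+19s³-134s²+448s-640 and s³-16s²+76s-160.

Euclidean algorithm in ℚ[s]:
  -s⁴+19s³-134s²+448s-640 = (-s+3)(s³-16s²+76s-160) + (-10s²+60s-160)
  s³-16s²+76s-160 = (-(1/10)s+1)(-10s²+60s-160) + (0)
Last nonzero remainder: -10s²+60s-160. Dividing through by -10 gives the monic gcd s²-6s+16.

s²-6s+16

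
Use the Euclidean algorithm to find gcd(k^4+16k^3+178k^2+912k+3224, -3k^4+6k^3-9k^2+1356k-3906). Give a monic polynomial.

k^2+8k+62

By polynomial division,
  k^4+16k^3+178k^2+912k+3224 = (-1/3)(-3k^4+6k^3-9k^2+1356k-3906) + (18k^3+175k^2+1364k+1922)
  -3k^4+6k^3-9k^2+1356k-3906 = (-(1/6)k+211/108)(18k^3+175k^2+1364k+1922) + (-(13345/108)k^2-(26690/27)k-413695/54)
  18k^3+175k^2+1364k+1922 = (-(1944/13345)k-3348/13345)(-(13345/108)k^2-(26690/27)k-413695/54) + (0)
Last nonzero remainder: -(13345/108)k^2-(26690/27)k-413695/54. Dividing through by -13345/108 gives the monic gcd k^2+8k+62.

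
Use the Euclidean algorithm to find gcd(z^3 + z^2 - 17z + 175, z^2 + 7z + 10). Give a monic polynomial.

By polynomial division,
  z^3 + z^2 - 17z + 175 = (z - 6)(z^2 + 7z + 10) + (15z + 235)
  z^2 + 7z + 10 = ((1/15)z - 26/45)(15z + 235) + (1312/9)
  15z + 235 = ((135/1312)z + 2115/1312)(1312/9) + (0)
The last nonzero remainder is the constant 1312/9, so the polynomials are coprime and gcd = 1.

1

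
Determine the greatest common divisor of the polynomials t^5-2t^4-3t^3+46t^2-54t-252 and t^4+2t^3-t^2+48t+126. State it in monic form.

t^3-t^2+2t+42

Apply the Euclidean algorithm:
  t^5-2t^4-3t^3+46t^2-54t-252 = (t-4)(t^4+2t^3-t^2+48t+126) + (6t^3-6t^2+12t+252)
  t^4+2t^3-t^2+48t+126 = ((1/6)t+1/2)(6t^3-6t^2+12t+252) + (0)
Last nonzero remainder: 6t^3-6t^2+12t+252. Dividing through by 6 gives the monic gcd t^3-t^2+2t+42.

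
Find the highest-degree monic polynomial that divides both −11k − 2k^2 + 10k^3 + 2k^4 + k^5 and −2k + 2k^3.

Apply the Euclidean algorithm:
  k^5 + 2k^4 + 10k^3 − 2k^2 − 11k = ((1/2)k^2 + k + 11/2)(2k^3 − 2k) + (0)
Last nonzero remainder: 2k^3 − 2k. Dividing through by 2 gives the monic gcd k^3 − k.

−k + k^3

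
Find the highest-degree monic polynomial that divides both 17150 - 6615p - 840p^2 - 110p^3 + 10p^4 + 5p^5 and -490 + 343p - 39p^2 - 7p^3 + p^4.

Euclidean algorithm in ℚ[p]:
  5p^5 + 10p^4 - 110p^3 - 840p^2 - 6615p + 17150 = (5p + 45)(p^4 - 7p^3 - 39p^2 + 343p - 490) + (400p^3 - 800p^2 - 19600p + 39200)
  p^4 - 7p^3 - 39p^2 + 343p - 490 = ((1/400)p - 1/80)(400p^3 - 800p^2 - 19600p + 39200) + (0)
Last nonzero remainder: 400p^3 - 800p^2 - 19600p + 39200. Dividing through by 400 gives the monic gcd p^3 - 2p^2 - 49p + 98.

98 - 49p - 2p^2 + p^3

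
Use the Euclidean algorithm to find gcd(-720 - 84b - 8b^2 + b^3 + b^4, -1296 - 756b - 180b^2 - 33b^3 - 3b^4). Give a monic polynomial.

24 + 2b + b^2

Repeated division with remainder:
  b^4 + b^3 - 8b^2 - 84b - 720 = (-1/3)(-3b^4 - 33b^3 - 180b^2 - 756b - 1296) + (-10b^3 - 68b^2 - 336b - 1152)
  -3b^4 - 33b^3 - 180b^2 - 756b - 1296 = ((3/10)b + 63/50)(-10b^3 - 68b^2 - 336b - 1152) + ((162/25)b^2 + (324/25)b + 3888/25)
  -10b^3 - 68b^2 - 336b - 1152 = (-(125/81)b - 200/27)((162/25)b^2 + (324/25)b + 3888/25) + (0)
Last nonzero remainder: (162/25)b^2 + (324/25)b + 3888/25. Dividing through by 162/25 gives the monic gcd b^2 + 2b + 24.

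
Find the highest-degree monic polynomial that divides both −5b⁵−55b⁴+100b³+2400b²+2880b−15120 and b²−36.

b²−36

Euclidean algorithm in ℚ[b]:
  −5b⁵−55b⁴+100b³+2400b²+2880b−15120 = (−5b³−55b²−80b+420)(b²−36) + (0)
The last nonzero remainder b²−36 is already monic.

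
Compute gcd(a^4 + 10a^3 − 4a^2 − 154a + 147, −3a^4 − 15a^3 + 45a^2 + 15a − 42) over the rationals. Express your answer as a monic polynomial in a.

Apply the Euclidean algorithm:
  a^4 + 10a^3 − 4a^2 − 154a + 147 = (−1/3)(−3a^4 − 15a^3 + 45a^2 + 15a − 42) + (5a^3 + 11a^2 − 149a + 133)
  −3a^4 − 15a^3 + 45a^2 + 15a − 42 = (−(3/5)a − 42/25)(5a^3 + 11a^2 − 149a + 133) + (−(648/25)a^2 − (3888/25)a + 4536/25)
  5a^3 + 11a^2 − 149a + 133 = (−(125/648)a + 475/648)(−(648/25)a^2 − (3888/25)a + 4536/25) + (0)
Last nonzero remainder: −(648/25)a^2 − (3888/25)a + 4536/25. Dividing through by −648/25 gives the monic gcd a^2 + 6a − 7.

a^2 + 6a − 7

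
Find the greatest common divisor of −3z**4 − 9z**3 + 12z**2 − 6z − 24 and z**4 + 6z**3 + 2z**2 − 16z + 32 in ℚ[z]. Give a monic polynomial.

Apply the Euclidean algorithm:
  −3z**4 − 9z**3 + 12z**2 − 6z − 24 = (−3)(z**4 + 6z**3 + 2z**2 − 16z + 32) + (9z**3 + 18z**2 − 54z + 72)
  z**4 + 6z**3 + 2z**2 − 16z + 32 = ((1/9)z + 4/9)(9z**3 + 18z**2 − 54z + 72) + (0)
Last nonzero remainder: 9z**3 + 18z**2 − 54z + 72. Dividing through by 9 gives the monic gcd z**3 + 2z**2 − 6z + 8.

z**3 + 2z**2 − 6z + 8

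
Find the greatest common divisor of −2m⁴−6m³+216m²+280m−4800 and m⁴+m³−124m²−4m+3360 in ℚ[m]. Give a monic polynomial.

m³+8m²−68m−480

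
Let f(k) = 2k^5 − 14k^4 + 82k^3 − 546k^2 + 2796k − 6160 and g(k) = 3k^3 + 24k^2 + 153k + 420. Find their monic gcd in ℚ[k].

k^2 + 4k + 35

Euclidean algorithm in ℚ[k]:
  2k^5 − 14k^4 + 82k^3 − 546k^2 + 2796k − 6160 = ((2/3)k^2 − 10k + 220/3)(3k^3 + 24k^2 + 153k + 420) + (−1056k^2 − 4224k − 36960)
  3k^3 + 24k^2 + 153k + 420 = (−(1/352)k − 1/88)(−1056k^2 − 4224k − 36960) + (0)
Last nonzero remainder: −1056k^2 − 4224k − 36960. Dividing through by −1056 gives the monic gcd k^2 + 4k + 35.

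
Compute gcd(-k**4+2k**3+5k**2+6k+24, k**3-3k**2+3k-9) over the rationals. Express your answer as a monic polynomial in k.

k**2+3

By polynomial division,
  -k**4+2k**3+5k**2+6k+24 = (-k-1)(k**3-3k**2+3k-9) + (5k**2+15)
  k**3-3k**2+3k-9 = ((1/5)k-3/5)(5k**2+15) + (0)
Last nonzero remainder: 5k**2+15. Dividing through by 5 gives the monic gcd k**2+3.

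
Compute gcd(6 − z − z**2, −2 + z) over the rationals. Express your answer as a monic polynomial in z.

Repeated division with remainder:
  −z**2 − z + 6 = (−z − 3)(z − 2) + (0)
The last nonzero remainder z − 2 is already monic.

−2 + z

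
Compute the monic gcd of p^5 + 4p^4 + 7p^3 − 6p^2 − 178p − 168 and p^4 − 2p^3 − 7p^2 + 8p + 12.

p^2 − 2p − 3

Euclidean algorithm in ℚ[p]:
  p^5 + 4p^4 + 7p^3 − 6p^2 − 178p − 168 = (p + 6)(p^4 − 2p^3 − 7p^2 + 8p + 12) + (26p^3 + 28p^2 − 238p − 240)
  p^4 − 2p^3 − 7p^2 + 8p + 12 = ((1/26)p − 20/169)(26p^3 + 28p^2 − 238p − 240) + ((924/169)p^2 − (1848/169)p − 2772/169)
  26p^3 + 28p^2 − 238p − 240 = ((2197/462)p + 3380/231)((924/169)p^2 − (1848/169)p − 2772/169) + (0)
Last nonzero remainder: (924/169)p^2 − (1848/169)p − 2772/169. Dividing through by 924/169 gives the monic gcd p^2 − 2p − 3.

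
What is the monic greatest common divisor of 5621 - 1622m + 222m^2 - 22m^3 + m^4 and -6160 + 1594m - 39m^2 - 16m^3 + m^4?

77 - 18m + m^2

Repeated division with remainder:
  m^4 - 22m^3 + 222m^2 - 1622m + 5621 = (m^4 - 16m^3 - 39m^2 + 1594m - 6160) + (-6m^3 + 261m^2 - 3216m + 11781)
  m^4 - 16m^3 - 39m^2 + 1594m - 6160 = (-(1/6)m - 55/12)(-6m^3 + 261m^2 - 3216m + 11781) + ((2485/4)m^2 - (22365/2)m + 191345/4)
  -6m^3 + 261m^2 - 3216m + 11781 = (-(24/2485)m + 612/2485)((2485/4)m^2 - (22365/2)m + 191345/4) + (0)
Last nonzero remainder: (2485/4)m^2 - (22365/2)m + 191345/4. Dividing through by 2485/4 gives the monic gcd m^2 - 18m + 77.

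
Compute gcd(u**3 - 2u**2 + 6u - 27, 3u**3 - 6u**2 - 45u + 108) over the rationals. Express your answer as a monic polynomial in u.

Euclidean algorithm in ℚ[u]:
  u**3 - 2u**2 + 6u - 27 = (1/3)(3u**3 - 6u**2 - 45u + 108) + (21u - 63)
  3u**3 - 6u**2 - 45u + 108 = ((1/7)u**2 + (1/7)u - 12/7)(21u - 63) + (0)
Last nonzero remainder: 21u - 63. Dividing through by 21 gives the monic gcd u - 3.

u - 3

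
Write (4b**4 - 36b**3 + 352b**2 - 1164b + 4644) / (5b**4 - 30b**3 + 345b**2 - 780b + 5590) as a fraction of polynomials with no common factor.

Euclidean algorithm in ℚ[b]:
  4b**4 - 36b**3 + 352b**2 - 1164b + 4644 = (4/5)(5b**4 - 30b**3 + 345b**2 - 780b + 5590) + (-12b**3 + 76b**2 - 540b + 172)
  5b**4 - 30b**3 + 345b**2 - 780b + 5590 = (-(5/12)b - 5/36)(-12b**3 + 76b**2 - 540b + 172) + ((1175/9)b**2 - (2350/3)b + 50525/9)
  -12b**3 + 76b**2 - 540b + 172 = (-(108/1175)b + 36/1175)((1175/9)b**2 - (2350/3)b + 50525/9) + (0)
Last nonzero remainder: (1175/9)b**2 - (2350/3)b + 50525/9. Dividing through by 1175/9 gives the monic gcd b**2 - 6b + 43.
Cancel b**2 - 6b + 43 from numerator and denominator to get the reduced form.

(4b**2 - 12b + 108)/(5b**2 + 130)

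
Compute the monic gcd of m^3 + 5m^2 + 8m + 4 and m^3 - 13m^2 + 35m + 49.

Euclidean algorithm in ℚ[m]:
  m^3 + 5m^2 + 8m + 4 = (m^3 - 13m^2 + 35m + 49) + (18m^2 - 27m - 45)
  m^3 - 13m^2 + 35m + 49 = ((1/18)m - 23/36)(18m^2 - 27m - 45) + ((81/4)m + 81/4)
  18m^2 - 27m - 45 = ((8/9)m - 20/9)((81/4)m + 81/4) + (0)
Last nonzero remainder: (81/4)m + 81/4. Dividing through by 81/4 gives the monic gcd m + 1.

m + 1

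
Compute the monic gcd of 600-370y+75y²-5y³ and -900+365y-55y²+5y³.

Apply the Euclidean algorithm:
  -5y³+75y²-370y+600 = (-1)(5y³-55y²+365y-900) + (20y²-5y-300)
  5y³-55y²+365y-900 = ((1/4)y-43/16)(20y²-5y-300) + ((6825/16)y-6825/4)
  20y²-5y-300 = ((64/1365)y+16/91)((6825/16)y-6825/4) + (0)
Last nonzero remainder: (6825/16)y-6825/4. Dividing through by 6825/16 gives the monic gcd y-4.

-4+y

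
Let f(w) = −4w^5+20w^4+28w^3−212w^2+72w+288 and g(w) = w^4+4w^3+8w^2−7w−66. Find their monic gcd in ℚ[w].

Repeated division with remainder:
  −4w^5+20w^4+28w^3−212w^2+72w+288 = (−4w+36)(w^4+4w^3+8w^2−7w−66) + (−84w^3−528w^2+60w+2664)
  w^4+4w^3+8w^2−7w−66 = (−(1/84)w+4/147)(−84w^3−528w^2+60w+2664) + ((1131/49)w^2+(1131/49)w−6786/49)
  −84w^3−528w^2+60w+2664 = (−(1372/377)w−7252/377)((1131/49)w^2+(1131/49)w−6786/49) + (0)
Last nonzero remainder: (1131/49)w^2+(1131/49)w−6786/49. Dividing through by 1131/49 gives the monic gcd w^2+w−6.

w^2+w−6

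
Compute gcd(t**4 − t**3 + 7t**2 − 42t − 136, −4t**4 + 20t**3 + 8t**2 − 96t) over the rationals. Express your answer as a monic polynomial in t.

Euclidean algorithm in ℚ[t]:
  t**4 − t**3 + 7t**2 − 42t − 136 = (−1/4)(−4t**4 + 20t**3 + 8t**2 − 96t) + (4t**3 + 9t**2 − 66t − 136)
  −4t**4 + 20t**3 + 8t**2 − 96t = (−t + 29/4)(4t**3 + 9t**2 − 66t − 136) + (−(493/4)t**2 + (493/2)t + 986)
  4t**3 + 9t**2 − 66t − 136 = (−(16/493)t − 4/29)(−(493/4)t**2 + (493/2)t + 986) + (0)
Last nonzero remainder: −(493/4)t**2 + (493/2)t + 986. Dividing through by −493/4 gives the monic gcd t**2 − 2t − 8.

t**2 − 2t − 8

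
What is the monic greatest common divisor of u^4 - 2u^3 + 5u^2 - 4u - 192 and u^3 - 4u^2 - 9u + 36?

By polynomial division,
  u^4 - 2u^3 + 5u^2 - 4u - 192 = (u + 2)(u^3 - 4u^2 - 9u + 36) + (22u^2 - 22u - 264)
  u^3 - 4u^2 - 9u + 36 = ((1/22)u - 3/22)(22u^2 - 22u - 264) + (0)
Last nonzero remainder: 22u^2 - 22u - 264. Dividing through by 22 gives the monic gcd u^2 - u - 12.

u^2 - u - 12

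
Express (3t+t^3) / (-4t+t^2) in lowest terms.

(3+t^2)/(-4+t)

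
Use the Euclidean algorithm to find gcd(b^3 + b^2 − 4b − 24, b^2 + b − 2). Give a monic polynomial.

1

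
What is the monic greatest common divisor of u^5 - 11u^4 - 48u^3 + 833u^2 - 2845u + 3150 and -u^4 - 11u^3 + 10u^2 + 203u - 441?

Euclidean algorithm in ℚ[u]:
  u^5 - 11u^4 - 48u^3 + 833u^2 - 2845u + 3150 = (-u + 22)(-u^4 - 11u^3 + 10u^2 + 203u - 441) + (204u^3 + 816u^2 - 7752u + 12852)
  -u^4 - 11u^3 + 10u^2 + 203u - 441 = (-(1/204)u - 7/204)(204u^3 + 816u^2 - 7752u + 12852) + (0)
Last nonzero remainder: 204u^3 + 816u^2 - 7752u + 12852. Dividing through by 204 gives the monic gcd u^3 + 4u^2 - 38u + 63.

u^3 + 4u^2 - 38u + 63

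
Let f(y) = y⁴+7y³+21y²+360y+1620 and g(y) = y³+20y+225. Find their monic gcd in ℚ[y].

By polynomial division,
  y⁴+7y³+21y²+360y+1620 = (y+7)(y³+20y+225) + (y²-5y+45)
  y³+20y+225 = (y+5)(y²-5y+45) + (0)
The last nonzero remainder y²-5y+45 is already monic.

y²-5y+45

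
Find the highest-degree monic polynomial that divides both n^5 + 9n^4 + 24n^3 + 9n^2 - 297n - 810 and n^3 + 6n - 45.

n^3 + 6n - 45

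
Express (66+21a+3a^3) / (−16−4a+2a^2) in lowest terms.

Repeated division with remainder:
  3a^3+21a+66 = ((3/2)a+3)(2a^2−4a−16) + (57a+114)
  2a^2−4a−16 = ((2/57)a−8/57)(57a+114) + (0)
Last nonzero remainder: 57a+114. Dividing through by 57 gives the monic gcd a+2.
Cancel a+2 from numerator and denominator to get the reduced form.

(33−6a+3a^2)/(−8+2a)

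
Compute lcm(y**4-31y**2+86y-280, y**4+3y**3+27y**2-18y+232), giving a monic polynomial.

Repeated division with remainder:
  y**4-31y**2+86y-280 = (y**4+3y**3+27y**2-18y+232) + (-3y**3-58y**2+104y-512)
  y**4+3y**3+27y**2-18y+232 = (-(1/3)y+49/9)(-3y**3-58y**2+104y-512) + ((3397/9)y**2-(6794/9)y+27176/9)
  -3y**3-58y**2+104y-512 = (-(27/3397)y-576/3397)((3397/9)y**2-(6794/9)y+27176/9) + (0)
Last nonzero remainder: (3397/9)y**2-(6794/9)y+27176/9. Dividing through by 3397/9 gives the monic gcd y**2-2y+8.
Then lcm(f, g) = f·g / gcd(f, g); expanding and making the result monic gives the answer.

y**6+5y**5-2y**4-69y**3-749y**2+1094y-8120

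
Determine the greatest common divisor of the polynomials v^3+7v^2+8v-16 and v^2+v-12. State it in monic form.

v+4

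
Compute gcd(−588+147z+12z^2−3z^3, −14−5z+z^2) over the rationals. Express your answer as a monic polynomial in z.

Apply the Euclidean algorithm:
  −3z^3+12z^2+147z−588 = (−3z−3)(z^2−5z−14) + (90z−630)
  z^2−5z−14 = ((1/90)z+1/45)(90z−630) + (0)
Last nonzero remainder: 90z−630. Dividing through by 90 gives the monic gcd z−7.

−7+z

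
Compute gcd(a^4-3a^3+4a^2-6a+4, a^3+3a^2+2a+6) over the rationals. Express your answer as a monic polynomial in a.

a^2+2

Apply the Euclidean algorithm:
  a^4-3a^3+4a^2-6a+4 = (a-6)(a^3+3a^2+2a+6) + (20a^2+40)
  a^3+3a^2+2a+6 = ((1/20)a+3/20)(20a^2+40) + (0)
Last nonzero remainder: 20a^2+40. Dividing through by 20 gives the monic gcd a^2+2.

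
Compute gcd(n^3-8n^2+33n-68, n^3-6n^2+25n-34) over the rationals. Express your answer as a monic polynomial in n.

Euclidean algorithm in ℚ[n]:
  n^3-8n^2+33n-68 = (n^3-6n^2+25n-34) + (-2n^2+8n-34)
  n^3-6n^2+25n-34 = (-(1/2)n+1)(-2n^2+8n-34) + (0)
Last nonzero remainder: -2n^2+8n-34. Dividing through by -2 gives the monic gcd n^2-4n+17.

n^2-4n+17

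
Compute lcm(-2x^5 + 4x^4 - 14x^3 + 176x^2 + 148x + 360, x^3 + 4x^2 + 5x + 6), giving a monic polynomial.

x^6 + x^5 + x^4 - 67x^3 - 338x^2 - 402x - 540

Euclidean algorithm in ℚ[x]:
  -2x^5 + 4x^4 - 14x^3 + 176x^2 + 148x + 360 = (-2x^2 + 12x - 52)(x^3 + 4x^2 + 5x + 6) + (336x^2 + 336x + 672)
  x^3 + 4x^2 + 5x + 6 = ((1/336)x + 1/112)(336x^2 + 336x + 672) + (0)
Last nonzero remainder: 336x^2 + 336x + 672. Dividing through by 336 gives the monic gcd x^2 + x + 2.
Then lcm(f, g) = f·g / gcd(f, g); expanding and making the result monic gives the answer.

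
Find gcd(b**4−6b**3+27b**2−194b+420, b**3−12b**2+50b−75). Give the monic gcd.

Repeated division with remainder:
  b**4−6b**3+27b**2−194b+420 = (b+6)(b**3−12b**2+50b−75) + (49b**2−419b+870)
  b**3−12b**2+50b−75 = ((1/49)b−169/2401)(49b**2−419b+870) + ((6609/2401)b−33045/2401)
  49b**2−419b+870 = ((117649/6609)b−139258/2203)((6609/2401)b−33045/2401) + (0)
Last nonzero remainder: (6609/2401)b−33045/2401. Dividing through by 6609/2401 gives the monic gcd b−5.

b−5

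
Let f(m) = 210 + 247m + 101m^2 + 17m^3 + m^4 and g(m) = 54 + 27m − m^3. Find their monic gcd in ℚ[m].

By polynomial division,
  m^4 + 17m^3 + 101m^2 + 247m + 210 = (−m − 17)(−m^3 + 27m + 54) + (128m^2 + 760m + 1128)
  −m^3 + 27m + 54 = (−(1/128)m + 95/2048)(128m^2 + 760m + 1128) + ((143/256)m + 429/256)
  128m^2 + 760m + 1128 = ((32768/143)m + 96256/143)((143/256)m + 429/256) + (0)
Last nonzero remainder: (143/256)m + 429/256. Dividing through by 143/256 gives the monic gcd m + 3.

3 + m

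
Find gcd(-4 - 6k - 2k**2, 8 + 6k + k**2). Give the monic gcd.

2 + k

By polynomial division,
  -2k**2 - 6k - 4 = (-2)(k**2 + 6k + 8) + (6k + 12)
  k**2 + 6k + 8 = ((1/6)k + 2/3)(6k + 12) + (0)
Last nonzero remainder: 6k + 12. Dividing through by 6 gives the monic gcd k + 2.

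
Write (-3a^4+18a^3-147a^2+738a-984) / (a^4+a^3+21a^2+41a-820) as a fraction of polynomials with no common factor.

By polynomial division,
  -3a^4+18a^3-147a^2+738a-984 = (-3)(a^4+a^3+21a^2+41a-820) + (21a^3-84a^2+861a-3444)
  a^4+a^3+21a^2+41a-820 = ((1/21)a+5/21)(21a^3-84a^2+861a-3444) + (0)
Last nonzero remainder: 21a^3-84a^2+861a-3444. Dividing through by 21 gives the monic gcd a^3-4a^2+41a-164.
Cancel a^3-4a^2+41a-164 from numerator and denominator to get the reduced form.

(-3a+6)/(a+5)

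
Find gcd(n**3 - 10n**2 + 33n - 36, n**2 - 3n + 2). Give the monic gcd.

1

Repeated division with remainder:
  n**3 - 10n**2 + 33n - 36 = (n - 7)(n**2 - 3n + 2) + (10n - 22)
  n**2 - 3n + 2 = ((1/10)n - 2/25)(10n - 22) + (6/25)
  10n - 22 = ((125/3)n - 275/3)(6/25) + (0)
The last nonzero remainder is the constant 6/25, so the polynomials are coprime and gcd = 1.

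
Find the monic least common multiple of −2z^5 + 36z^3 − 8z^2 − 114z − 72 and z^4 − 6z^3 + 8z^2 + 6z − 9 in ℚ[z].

By polynomial division,
  −2z^5 + 36z^3 − 8z^2 − 114z − 72 = (−2z − 12)(z^4 − 6z^3 + 8z^2 + 6z − 9) + (−20z^3 + 100z^2 − 60z − 180)
  z^4 − 6z^3 + 8z^2 + 6z − 9 = (−(1/20)z + 1/20)(−20z^3 + 100z^2 − 60z − 180) + (0)
Last nonzero remainder: −20z^3 + 100z^2 − 60z − 180. Dividing through by −20 gives the monic gcd z^3 − 5z^2 + 3z + 9.
Then lcm(f, g) = f·g / gcd(f, g); expanding and making the result monic gives the answer.

z^6 − z^5 − 18z^4 + 22z^3 + 53z^2 − 21z − 36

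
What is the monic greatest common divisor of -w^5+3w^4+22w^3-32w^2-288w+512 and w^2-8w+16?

Euclidean algorithm in ℚ[w]:
  -w^5+3w^4+22w^3-32w^2-288w+512 = (-w^3-5w^2-2w+32)(w^2-8w+16) + (0)
The last nonzero remainder w^2-8w+16 is already monic.

w^2-8w+16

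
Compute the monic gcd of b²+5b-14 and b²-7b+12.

1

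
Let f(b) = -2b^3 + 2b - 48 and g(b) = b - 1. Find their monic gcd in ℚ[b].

Repeated division with remainder:
  -2b^3 + 2b - 48 = (-2b^2 - 2b)(b - 1) + (-48)
  b - 1 = (-(1/48)b + 1/48)(-48) + (0)
The last nonzero remainder is the constant -48, so the polynomials are coprime and gcd = 1.

1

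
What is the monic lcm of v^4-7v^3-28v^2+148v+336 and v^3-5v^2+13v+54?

Repeated division with remainder:
  v^4-7v^3-28v^2+148v+336 = (v-2)(v^3-5v^2+13v+54) + (-51v^2+120v+444)
  v^3-5v^2+13v+54 = (-(1/51)v+15/289)(-51v^2+120v+444) + ((4473/289)v+8946/289)
  -51v^2+120v+444 = (-(4913/1491)v+21386/1491)((4473/289)v+8946/289) + (0)
Last nonzero remainder: (4473/289)v+8946/289. Dividing through by 4473/289 gives the monic gcd v+2.
Then lcm(f, g) = f·g / gcd(f, g); expanding and making the result monic gives the answer.

v^6-14v^5+48v^4+155v^3-1456v^2+1644v+9072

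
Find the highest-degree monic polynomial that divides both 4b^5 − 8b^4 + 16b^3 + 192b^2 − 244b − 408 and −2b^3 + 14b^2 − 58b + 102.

b^2 − 4b + 17

By polynomial division,
  4b^5 − 8b^4 + 16b^3 + 192b^2 − 244b − 408 = (−2b^2 − 10b − 20)(−2b^3 + 14b^2 − 58b + 102) + (96b^2 − 384b + 1632)
  −2b^3 + 14b^2 − 58b + 102 = (−(1/48)b + 1/16)(96b^2 − 384b + 1632) + (0)
Last nonzero remainder: 96b^2 − 384b + 1632. Dividing through by 96 gives the monic gcd b^2 − 4b + 17.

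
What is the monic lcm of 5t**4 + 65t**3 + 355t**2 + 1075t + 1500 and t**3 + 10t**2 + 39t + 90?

Repeated division with remainder:
  5t**4 + 65t**3 + 355t**2 + 1075t + 1500 = (5t + 15)(t**3 + 10t**2 + 39t + 90) + (10t**2 + 40t + 150)
  t**3 + 10t**2 + 39t + 90 = ((1/10)t + 3/5)(10t**2 + 40t + 150) + (0)
Last nonzero remainder: 10t**2 + 40t + 150. Dividing through by 10 gives the monic gcd t**2 + 4t + 15.
Then lcm(f, g) = f·g / gcd(f, g); expanding and making the result monic gives the answer.

t**5 + 19t**4 + 149t**3 + 641t**2 + 1590t + 1800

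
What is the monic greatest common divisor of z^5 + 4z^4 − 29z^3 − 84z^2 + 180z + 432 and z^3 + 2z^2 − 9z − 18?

Euclidean algorithm in ℚ[z]:
  z^5 + 4z^4 − 29z^3 − 84z^2 + 180z + 432 = (z^2 + 2z − 24)(z^3 + 2z^2 − 9z − 18) + (0)
The last nonzero remainder z^3 + 2z^2 − 9z − 18 is already monic.

z^3 + 2z^2 − 9z − 18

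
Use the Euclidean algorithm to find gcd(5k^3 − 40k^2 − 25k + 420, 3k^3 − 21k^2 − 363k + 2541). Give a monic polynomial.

k − 7

By polynomial division,
  5k^3 − 40k^2 − 25k + 420 = (5/3)(3k^3 − 21k^2 − 363k + 2541) + (−5k^2 + 580k − 3815)
  3k^3 − 21k^2 − 363k + 2541 = (−(3/5)k − 327/5)(−5k^2 + 580k − 3815) + (35280k − 246960)
  −5k^2 + 580k − 3815 = (−(1/7056)k + 109/7056)(35280k − 246960) + (0)
Last nonzero remainder: 35280k − 246960. Dividing through by 35280 gives the monic gcd k − 7.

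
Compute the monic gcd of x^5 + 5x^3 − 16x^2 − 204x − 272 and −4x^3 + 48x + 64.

Apply the Euclidean algorithm:
  x^5 + 5x^3 − 16x^2 − 204x − 272 = (−(1/4)x^2 − 17/4)(−4x^3 + 48x + 64) + (0)
Last nonzero remainder: −4x^3 + 48x + 64. Dividing through by −4 gives the monic gcd x^3 − 12x − 16.

x^3 − 12x − 16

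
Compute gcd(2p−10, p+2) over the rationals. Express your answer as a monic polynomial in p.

1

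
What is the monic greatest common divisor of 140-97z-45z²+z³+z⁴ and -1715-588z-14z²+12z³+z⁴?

Repeated division with remainder:
  z⁴+z³-45z²-97z+140 = (z⁴+12z³-14z²-588z-1715) + (-11z³-31z²+491z+1855)
  z⁴+12z³-14z²-588z-1715 = (-(1/11)z-101/121)(-11z³-31z²+491z+1855) + ((576/121)z²-(1152/121)z-20160/121)
  -11z³-31z²+491z+1855 = (-(1331/576)z-6413/576)((576/121)z²-(1152/121)z-20160/121) + (0)
Last nonzero remainder: (576/121)z²-(1152/121)z-20160/121. Dividing through by 576/121 gives the monic gcd z²-2z-35.

-35-2z+z²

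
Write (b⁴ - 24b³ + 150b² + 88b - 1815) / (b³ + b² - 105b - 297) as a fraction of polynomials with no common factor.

(b² - 16b + 55)/(b + 9)

Apply the Euclidean algorithm:
  b⁴ - 24b³ + 150b² + 88b - 1815 = (b - 25)(b³ + b² - 105b - 297) + (280b² - 2240b - 9240)
  b³ + b² - 105b - 297 = ((1/280)b + 9/280)(280b² - 2240b - 9240) + (0)
Last nonzero remainder: 280b² - 2240b - 9240. Dividing through by 280 gives the monic gcd b² - 8b - 33.
Cancel b² - 8b - 33 from numerator and denominator to get the reduced form.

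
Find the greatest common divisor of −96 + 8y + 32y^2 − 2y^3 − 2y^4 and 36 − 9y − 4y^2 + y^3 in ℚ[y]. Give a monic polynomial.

Apply the Euclidean algorithm:
  −2y^4 − 2y^3 + 32y^2 + 8y − 96 = (−2y − 10)(y^3 − 4y^2 − 9y + 36) + (−26y^2 − 10y + 264)
  y^3 − 4y^2 − 9y + 36 = (−(1/26)y + 57/338)(−26y^2 − 10y + 264) + ((480/169)y − 1440/169)
  −26y^2 − 10y + 264 = (−(2197/240)y − 1859/60)((480/169)y − 1440/169) + (0)
Last nonzero remainder: (480/169)y − 1440/169. Dividing through by 480/169 gives the monic gcd y − 3.

−3 + y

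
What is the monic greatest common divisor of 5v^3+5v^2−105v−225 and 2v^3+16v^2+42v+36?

Apply the Euclidean algorithm:
  5v^3+5v^2−105v−225 = (5/2)(2v^3+16v^2+42v+36) + (−35v^2−210v−315)
  2v^3+16v^2+42v+36 = (−(2/35)v−4/35)(−35v^2−210v−315) + (0)
Last nonzero remainder: −35v^2−210v−315. Dividing through by −35 gives the monic gcd v^2+6v+9.

v^2+6v+9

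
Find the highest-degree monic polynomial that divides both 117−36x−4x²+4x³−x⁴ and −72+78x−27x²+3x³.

−3+x

Repeated division with remainder:
  −x⁴+4x³−4x²−36x+117 = (−(1/3)x−5/3)(3x³−27x²+78x−72) + (−23x²+70x−3)
  3x³−27x²+78x−72 = (−(3/23)x+411/529)(−23x²+70x−3) + ((12285/529)x−36855/529)
  −23x²+70x−3 = (−(12167/12285)x+529/12285)((12285/529)x−36855/529) + (0)
Last nonzero remainder: (12285/529)x−36855/529. Dividing through by 12285/529 gives the monic gcd x−3.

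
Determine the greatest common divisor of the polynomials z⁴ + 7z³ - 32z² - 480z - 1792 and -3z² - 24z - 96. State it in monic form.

z² + 8z + 32

Repeated division with remainder:
  z⁴ + 7z³ - 32z² - 480z - 1792 = (-(1/3)z² + (1/3)z + 56/3)(-3z² - 24z - 96) + (0)
Last nonzero remainder: -3z² - 24z - 96. Dividing through by -3 gives the monic gcd z² + 8z + 32.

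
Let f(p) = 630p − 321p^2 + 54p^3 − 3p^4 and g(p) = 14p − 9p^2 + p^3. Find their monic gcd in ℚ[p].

Repeated division with remainder:
  −3p^4 + 54p^3 − 321p^2 + 630p = (−3p + 27)(p^3 − 9p^2 + 14p) + (−36p^2 + 252p)
  p^3 − 9p^2 + 14p = (−(1/36)p + 1/18)(−36p^2 + 252p) + (0)
Last nonzero remainder: −36p^2 + 252p. Dividing through by −36 gives the monic gcd p^2 − 7p.

−7p + p^2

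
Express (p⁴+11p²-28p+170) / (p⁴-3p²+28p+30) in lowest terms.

Euclidean algorithm in ℚ[p]:
  p⁴+11p²-28p+170 = (p⁴-3p²+28p+30) + (14p²-56p+140)
  p⁴-3p²+28p+30 = ((1/14)p²+(2/7)p+3/14)(14p²-56p+140) + (0)
Last nonzero remainder: 14p²-56p+140. Dividing through by 14 gives the monic gcd p²-4p+10.
Cancel p²-4p+10 from numerator and denominator to get the reduced form.

(p²+4p+17)/(p²+4p+3)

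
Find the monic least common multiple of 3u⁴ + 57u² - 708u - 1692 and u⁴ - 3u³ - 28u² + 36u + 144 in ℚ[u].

u⁶ + u⁵ + 7u⁴ - 217u³ - 1028u² + 2268u + 6768

Repeated division with remainder:
  3u⁴ + 57u² - 708u - 1692 = (3)(u⁴ - 3u³ - 28u² + 36u + 144) + (9u³ + 141u² - 816u - 2124)
  u⁴ - 3u³ - 28u² + 36u + 144 = ((1/9)u - 56/27)(9u³ + 141u² - 816u - 2124) + ((3196/9)u² - (12784/9)u - 12784/3)
  9u³ + 141u² - 816u - 2124 = ((81/3196)u + 1593/3196)((3196/9)u² - (12784/9)u - 12784/3) + (0)
Last nonzero remainder: (3196/9)u² - (12784/9)u - 12784/3. Dividing through by 3196/9 gives the monic gcd u² - 4u - 12.
Then lcm(f, g) = f·g / gcd(f, g); expanding and making the result monic gives the answer.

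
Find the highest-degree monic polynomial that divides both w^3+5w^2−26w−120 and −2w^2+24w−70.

Euclidean algorithm in ℚ[w]:
  w^3+5w^2−26w−120 = (−(1/2)w−17/2)(−2w^2+24w−70) + (143w−715)
  −2w^2+24w−70 = (−(2/143)w+14/143)(143w−715) + (0)
Last nonzero remainder: 143w−715. Dividing through by 143 gives the monic gcd w−5.

w−5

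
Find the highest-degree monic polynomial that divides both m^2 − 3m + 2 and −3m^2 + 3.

By polynomial division,
  m^2 − 3m + 2 = (−1/3)(−3m^2 + 3) + (−3m + 3)
  −3m^2 + 3 = (m + 1)(−3m + 3) + (0)
Last nonzero remainder: −3m + 3. Dividing through by −3 gives the monic gcd m − 1.

m − 1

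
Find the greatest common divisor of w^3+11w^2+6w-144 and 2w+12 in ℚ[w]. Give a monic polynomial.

Repeated division with remainder:
  w^3+11w^2+6w-144 = ((1/2)w^2+(5/2)w-12)(2w+12) + (0)
Last nonzero remainder: 2w+12. Dividing through by 2 gives the monic gcd w+6.

w+6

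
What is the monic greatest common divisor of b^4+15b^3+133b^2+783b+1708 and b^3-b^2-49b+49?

Euclidean algorithm in ℚ[b]:
  b^4+15b^3+133b^2+783b+1708 = (b+16)(b^3-b^2-49b+49) + (198b^2+1518b+924)
  b^3-b^2-49b+49 = ((1/198)b-13/297)(198b^2+1518b+924) + ((115/9)b+805/9)
  198b^2+1518b+924 = ((1782/115)b+1188/115)((115/9)b+805/9) + (0)
Last nonzero remainder: (115/9)b+805/9. Dividing through by 115/9 gives the monic gcd b+7.

b+7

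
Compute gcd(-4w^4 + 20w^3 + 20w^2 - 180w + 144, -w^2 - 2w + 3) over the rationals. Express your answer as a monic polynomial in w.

w^2 + 2w - 3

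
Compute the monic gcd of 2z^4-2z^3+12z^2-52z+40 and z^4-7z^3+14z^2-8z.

z^2-3z+2

Euclidean algorithm in ℚ[z]:
  2z^4-2z^3+12z^2-52z+40 = (2)(z^4-7z^3+14z^2-8z) + (12z^3-16z^2-36z+40)
  z^4-7z^3+14z^2-8z = ((1/12)z-17/36)(12z^3-16z^2-36z+40) + ((85/9)z^2-(85/3)z+170/9)
  12z^3-16z^2-36z+40 = ((108/85)z+36/17)((85/9)z^2-(85/3)z+170/9) + (0)
Last nonzero remainder: (85/9)z^2-(85/3)z+170/9. Dividing through by 85/9 gives the monic gcd z^2-3z+2.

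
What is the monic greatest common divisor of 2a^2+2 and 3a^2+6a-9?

1

Repeated division with remainder:
  2a^2+2 = (2/3)(3a^2+6a-9) + (-4a+8)
  3a^2+6a-9 = (-(3/4)a-3)(-4a+8) + (15)
  -4a+8 = (-(4/15)a+8/15)(15) + (0)
The last nonzero remainder is the constant 15, so the polynomials are coprime and gcd = 1.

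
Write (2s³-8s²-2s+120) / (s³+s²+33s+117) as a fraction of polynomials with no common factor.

(2s²-14s+40)/(s²-2s+39)

Apply the Euclidean algorithm:
  2s³-8s²-2s+120 = (2)(s³+s²+33s+117) + (-10s²-68s-114)
  s³+s²+33s+117 = (-(1/10)s+29/50)(-10s²-68s-114) + ((1526/25)s+4578/25)
  -10s²-68s-114 = (-(125/763)s-475/763)((1526/25)s+4578/25) + (0)
Last nonzero remainder: (1526/25)s+4578/25. Dividing through by 1526/25 gives the monic gcd s+3.
Cancel s+3 from numerator and denominator to get the reduced form.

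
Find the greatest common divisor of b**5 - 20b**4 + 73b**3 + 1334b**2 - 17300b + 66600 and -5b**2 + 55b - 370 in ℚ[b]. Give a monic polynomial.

b**2 - 11b + 74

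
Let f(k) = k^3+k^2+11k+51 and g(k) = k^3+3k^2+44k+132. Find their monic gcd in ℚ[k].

k+3

Repeated division with remainder:
  k^3+k^2+11k+51 = (k^3+3k^2+44k+132) + (-2k^2-33k-81)
  k^3+3k^2+44k+132 = (-(1/2)k+27/4)(-2k^2-33k-81) + ((905/4)k+2715/4)
  -2k^2-33k-81 = (-(8/905)k-108/905)((905/4)k+2715/4) + (0)
Last nonzero remainder: (905/4)k+2715/4. Dividing through by 905/4 gives the monic gcd k+3.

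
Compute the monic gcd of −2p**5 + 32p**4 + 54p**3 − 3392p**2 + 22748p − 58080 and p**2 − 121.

p**2 − 121

Euclidean algorithm in ℚ[p]:
  −2p**5 + 32p**4 + 54p**3 − 3392p**2 + 22748p − 58080 = (−2p**3 + 32p**2 − 188p + 480)(p**2 − 121) + (0)
The last nonzero remainder p**2 − 121 is already monic.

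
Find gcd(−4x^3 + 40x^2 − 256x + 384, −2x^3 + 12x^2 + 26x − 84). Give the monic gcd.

x − 2

Repeated division with remainder:
  −4x^3 + 40x^2 − 256x + 384 = (2)(−2x^3 + 12x^2 + 26x − 84) + (16x^2 − 308x + 552)
  −2x^3 + 12x^2 + 26x − 84 = (−(1/8)x − 53/32)(16x^2 − 308x + 552) + (−(3321/8)x + 3321/4)
  16x^2 − 308x + 552 = (−(128/3321)x + 736/1107)(−(3321/8)x + 3321/4) + (0)
Last nonzero remainder: −(3321/8)x + 3321/4. Dividing through by −3321/8 gives the monic gcd x − 2.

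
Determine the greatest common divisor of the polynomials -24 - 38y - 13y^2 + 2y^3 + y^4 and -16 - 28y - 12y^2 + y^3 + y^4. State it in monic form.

By polynomial division,
  y^4 + 2y^3 - 13y^2 - 38y - 24 = (y^4 + y^3 - 12y^2 - 28y - 16) + (y^3 - y^2 - 10y - 8)
  y^4 + y^3 - 12y^2 - 28y - 16 = (y + 2)(y^3 - y^2 - 10y - 8) + (0)
The last nonzero remainder y^3 - y^2 - 10y - 8 is already monic.

-8 - 10y - y^2 + y^3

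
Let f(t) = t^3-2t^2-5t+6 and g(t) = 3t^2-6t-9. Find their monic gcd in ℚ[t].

t-3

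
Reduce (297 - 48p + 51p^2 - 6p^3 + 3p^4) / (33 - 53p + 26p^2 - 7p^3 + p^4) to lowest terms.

(27 + 3p + 3p^2)/(3 - 4p + p^2)

Repeated division with remainder:
  3p^4 - 6p^3 + 51p^2 - 48p + 297 = (3)(p^4 - 7p^3 + 26p^2 - 53p + 33) + (15p^3 - 27p^2 + 111p + 198)
  p^4 - 7p^3 + 26p^2 - 53p + 33 = ((1/15)p - 26/75)(15p^3 - 27p^2 + 111p + 198) + ((231/25)p^2 - (693/25)p + 2541/25)
  15p^3 - 27p^2 + 111p + 198 = ((125/77)p + 150/77)((231/25)p^2 - (693/25)p + 2541/25) + (0)
Last nonzero remainder: (231/25)p^2 - (693/25)p + 2541/25. Dividing through by 231/25 gives the monic gcd p^2 - 3p + 11.
Cancel p^2 - 3p + 11 from numerator and denominator to get the reduced form.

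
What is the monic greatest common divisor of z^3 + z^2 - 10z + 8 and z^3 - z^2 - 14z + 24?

z^2 + 2z - 8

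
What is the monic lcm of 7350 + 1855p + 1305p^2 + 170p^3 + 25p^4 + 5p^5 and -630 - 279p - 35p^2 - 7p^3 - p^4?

4410 + 2583p + 1154p^2 + 363p^3 + 49p^4 + 8p^5 + p^6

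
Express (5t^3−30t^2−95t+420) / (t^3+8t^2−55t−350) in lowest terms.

(5t^2+5t−60)/(t^2+15t+50)

By polynomial division,
  5t^3−30t^2−95t+420 = (5)(t^3+8t^2−55t−350) + (−70t^2+180t+2170)
  t^3+8t^2−55t−350 = (−(1/70)t−37/245)(−70t^2+180t+2170) + ((156/49)t−156/7)
  −70t^2+180t+2170 = (−(1715/78)t−7595/78)((156/49)t−156/7) + (0)
Last nonzero remainder: (156/49)t−156/7. Dividing through by 156/49 gives the monic gcd t−7.
Cancel t−7 from numerator and denominator to get the reduced form.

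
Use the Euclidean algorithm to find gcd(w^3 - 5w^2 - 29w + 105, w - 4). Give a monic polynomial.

1

Euclidean algorithm in ℚ[w]:
  w^3 - 5w^2 - 29w + 105 = (w^2 - w - 33)(w - 4) + (-27)
  w - 4 = (-(1/27)w + 4/27)(-27) + (0)
The last nonzero remainder is the constant -27, so the polynomials are coprime and gcd = 1.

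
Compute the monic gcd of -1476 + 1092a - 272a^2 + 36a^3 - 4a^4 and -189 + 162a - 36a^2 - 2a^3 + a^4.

9 - 6a + a^2

Apply the Euclidean algorithm:
  -4a^4 + 36a^3 - 272a^2 + 1092a - 1476 = (-4)(a^4 - 2a^3 - 36a^2 + 162a - 189) + (28a^3 - 416a^2 + 1740a - 2232)
  a^4 - 2a^3 - 36a^2 + 162a - 189 = ((1/28)a + 45/98)(28a^3 - 416a^2 + 1740a - 2232) + ((4551/49)a^2 - (27306/49)a + 40959/49)
  28a^3 - 416a^2 + 1740a - 2232 = ((1372/4551)a - 12152/4551)((4551/49)a^2 - (27306/49)a + 40959/49) + (0)
Last nonzero remainder: (4551/49)a^2 - (27306/49)a + 40959/49. Dividing through by 4551/49 gives the monic gcd a^2 - 6a + 9.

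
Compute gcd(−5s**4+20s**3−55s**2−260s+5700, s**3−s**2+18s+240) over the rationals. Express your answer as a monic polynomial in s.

s+5

Repeated division with remainder:
  −5s**4+20s**3−55s**2−260s+5700 = (−5s+15)(s**3−s**2+18s+240) + (50s**2+670s+2100)
  s**3−s**2+18s+240 = ((1/50)s−36/125)(50s**2+670s+2100) + ((4224/25)s+4224/5)
  50s**2+670s+2100 = ((625/2112)s+875/352)((4224/25)s+4224/5) + (0)
Last nonzero remainder: (4224/25)s+4224/5. Dividing through by 4224/25 gives the monic gcd s+5.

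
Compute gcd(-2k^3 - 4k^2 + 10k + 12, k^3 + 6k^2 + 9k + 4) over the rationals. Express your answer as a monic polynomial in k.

k + 1

Euclidean algorithm in ℚ[k]:
  -2k^3 - 4k^2 + 10k + 12 = (-2)(k^3 + 6k^2 + 9k + 4) + (8k^2 + 28k + 20)
  k^3 + 6k^2 + 9k + 4 = ((1/8)k + 5/16)(8k^2 + 28k + 20) + (-(9/4)k - 9/4)
  8k^2 + 28k + 20 = (-(32/9)k - 80/9)(-(9/4)k - 9/4) + (0)
Last nonzero remainder: -(9/4)k - 9/4. Dividing through by -9/4 gives the monic gcd k + 1.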